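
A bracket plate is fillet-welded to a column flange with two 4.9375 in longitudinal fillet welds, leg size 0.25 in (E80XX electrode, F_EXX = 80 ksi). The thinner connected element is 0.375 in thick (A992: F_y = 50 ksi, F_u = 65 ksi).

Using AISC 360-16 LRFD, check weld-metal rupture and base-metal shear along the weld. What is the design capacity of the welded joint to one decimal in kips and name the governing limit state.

62.8 kips (weld metal governs)

Weld metal: throat = 0.707×0.25 = 0.17675 in, L = 2×4.9375 = 9.875 in. φR_n = 0.75 × 0.6 × 80 × 0.17675 × 9.875 = 62.8 kips.
Base metal shear (0.375 in plate): yield φR_n = 1.0×0.6×50×0.375×9.875 = 111.1 kips; rupture φR_n = 0.75×0.6×65×0.375×9.875 = 108.3 kips; take 108.3 kips (rupture).
Governing: min(62.8, 108.3) = 62.8 kips → weld metal.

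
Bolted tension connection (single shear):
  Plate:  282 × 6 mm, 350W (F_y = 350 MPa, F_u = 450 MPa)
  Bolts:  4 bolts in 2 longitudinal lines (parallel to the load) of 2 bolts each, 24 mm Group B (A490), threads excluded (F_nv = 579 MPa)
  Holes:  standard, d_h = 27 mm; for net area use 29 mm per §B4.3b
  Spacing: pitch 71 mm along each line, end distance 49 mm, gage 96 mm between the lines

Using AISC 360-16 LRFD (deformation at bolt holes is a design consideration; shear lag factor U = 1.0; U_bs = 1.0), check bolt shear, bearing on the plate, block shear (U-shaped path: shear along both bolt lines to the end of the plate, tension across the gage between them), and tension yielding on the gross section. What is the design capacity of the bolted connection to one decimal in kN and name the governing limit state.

Bolt shear: A_b = π(24)²/4 = 452.39 mm². φR_n = 0.75 × 579 × 452.39 × 4 × 1 = 785.8 kN.
Bearing (6 mm plate, F_u = 450 MPa): end bolts L_c = 49 − 27/2 = 35.5, R_n = min(1.2×35.5×6×450, 2.4×24×6×450) = 115.02 kN/bolt; interior L_c = 71 − 27 = 44, R_n = 142.56 kN/bolt. φR_n = 0.75 × (2×115.02 + 2×142.56) = 386.4 kN.
Block shear: shear path 2×[49+1×71] = 2×120 mm, A_gv = 1440, A_nv = 2×(120 − 1.5×29)×6 = 918 mm²; tension across gage: (96 − 1×29)×6 = 402 mm². R_n = min(0.6×450×918, 0.6×350×1440) + 1.0×450×402 = min(247.86, 302.4) + 180.9 = 428.76 kN. φR_n = 0.75 × 428.76 = 321.6 kN.
Tension yield (gross): A_g = 282×6 = 1692 mm². φR_n = 0.90 × 350 × 1692 = 533.0 kN.
Governing: min(785.8, 386.4, 321.6, 533.0) = 321.6 kN → block shear.

321.6 kN (block shear governs)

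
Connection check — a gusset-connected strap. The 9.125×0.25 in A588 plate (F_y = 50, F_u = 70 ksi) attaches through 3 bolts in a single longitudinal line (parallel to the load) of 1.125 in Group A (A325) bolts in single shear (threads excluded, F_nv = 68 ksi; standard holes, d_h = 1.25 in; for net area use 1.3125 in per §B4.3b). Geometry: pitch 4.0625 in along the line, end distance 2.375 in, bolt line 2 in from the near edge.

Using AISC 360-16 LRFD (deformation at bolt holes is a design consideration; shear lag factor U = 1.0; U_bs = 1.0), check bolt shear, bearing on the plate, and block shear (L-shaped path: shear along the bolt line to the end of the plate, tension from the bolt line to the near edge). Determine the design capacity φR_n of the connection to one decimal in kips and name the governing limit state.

74.5 kips (block shear governs)

Bolt shear: A_b = π(1.125)²/4 = 0.99402 in². φR_n = 0.75 × 68 × 0.99402 × 3 × 1 = 152.1 kips.
Bearing (0.25 in plate, F_u = 70 ksi): end bolts L_c = 2.375 − 1.25/2 = 1.75, R_n = min(1.2×1.75×0.25×70, 2.4×1.125×0.25×70) = 36.75 kips/bolt; interior L_c = 4.0625 − 1.25 = 2.8125, R_n = 47.25 kips/bolt. φR_n = 0.75 × (1×36.75 + 2×47.25) = 98.4 kips.
Block shear: shear path 1×[2.375+2×4.0625] = 1×10.5 in, A_gv = 2.625, A_nv = 1×(10.5 − 2.5×1.3125)×0.25 = 1.8047 in²; tension to near edge: (2 − 0.5×1.3125)×0.25 = 0.33594 in². R_n = min(0.6×70×1.8047, 0.6×50×2.625) + 1.0×70×0.33594 = min(75.797, 78.75) + 23.516 = 99.313 kips. φR_n = 0.75 × 99.313 = 74.5 kips.
Governing: min(152.1, 98.4, 74.5) = 74.5 kips → block shear.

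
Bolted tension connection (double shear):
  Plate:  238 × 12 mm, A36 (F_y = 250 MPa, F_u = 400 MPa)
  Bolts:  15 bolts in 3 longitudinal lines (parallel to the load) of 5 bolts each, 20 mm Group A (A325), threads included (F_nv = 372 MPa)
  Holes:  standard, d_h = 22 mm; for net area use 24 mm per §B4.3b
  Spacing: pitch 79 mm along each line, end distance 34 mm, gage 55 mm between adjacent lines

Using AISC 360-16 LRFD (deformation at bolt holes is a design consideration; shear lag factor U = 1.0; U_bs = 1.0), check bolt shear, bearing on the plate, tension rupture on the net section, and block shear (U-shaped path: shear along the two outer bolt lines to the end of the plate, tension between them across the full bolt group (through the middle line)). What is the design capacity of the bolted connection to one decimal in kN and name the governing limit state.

597.6 kN (net-section rupture governs)

Bolt shear: A_b = π(20)²/4 = 314.16 mm². φR_n = 0.75 × 372 × 314.16 × 15 × 2 = 2629.5 kN.
Bearing (12 mm plate, F_u = 400 MPa): end bolts L_c = 34 − 22/2 = 23, R_n = min(1.2×23×12×400, 2.4×20×12×400) = 132.48 kN/bolt; interior L_c = 79 − 22 = 57, R_n = 230.4 kN/bolt. φR_n = 0.75 × (3×132.48 + 12×230.4) = 2371.7 kN.
Tension rupture (net): A_n = (238 − 3×24)×12 = 1992 mm² (U = 1.0, A_e = A_n). φR_n = 0.75 × 400 × 1992 = 597.6 kN.
Block shear: shear path 2×[34+4×79] = 2×350 mm, A_gv = 8400, A_nv = 2×(350 − 4.5×24)×12 = 5808 mm²; tension across gage: (110 − 2×24)×12 = 744 mm². R_n = min(0.6×400×5808, 0.6×250×8400) + 1.0×400×744 = min(1393.9, 1260) + 297.6 = 1557.6 kN. φR_n = 0.75 × 1557.6 = 1168.2 kN.
Governing: min(2629.5, 2371.7, 597.6, 1168.2) = 597.6 kN → net-section rupture.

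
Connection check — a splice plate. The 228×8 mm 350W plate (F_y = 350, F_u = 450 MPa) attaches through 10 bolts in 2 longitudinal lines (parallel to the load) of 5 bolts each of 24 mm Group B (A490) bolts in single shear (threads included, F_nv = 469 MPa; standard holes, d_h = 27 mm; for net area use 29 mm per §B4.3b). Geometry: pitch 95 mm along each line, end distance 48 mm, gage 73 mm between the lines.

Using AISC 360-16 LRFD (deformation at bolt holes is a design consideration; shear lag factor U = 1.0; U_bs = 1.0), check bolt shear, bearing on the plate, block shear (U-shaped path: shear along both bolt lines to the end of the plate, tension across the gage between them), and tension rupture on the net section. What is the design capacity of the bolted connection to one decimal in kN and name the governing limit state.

459.0 kN (net-section rupture governs)

Bolt shear: A_b = π(24)²/4 = 452.39 mm². φR_n = 0.75 × 469 × 452.39 × 10 × 1 = 1591.3 kN.
Bearing (8 mm plate, F_u = 450 MPa): end bolts L_c = 48 − 27/2 = 34.5, R_n = min(1.2×34.5×8×450, 2.4×24×8×450) = 149.04 kN/bolt; interior L_c = 95 − 27 = 68, R_n = 207.36 kN/bolt. φR_n = 0.75 × (2×149.04 + 8×207.36) = 1467.7 kN.
Block shear: shear path 2×[48+4×95] = 2×428 mm, A_gv = 6848, A_nv = 2×(428 − 4.5×29)×8 = 4760 mm²; tension across gage: (73 − 1×29)×8 = 352 mm². R_n = min(0.6×450×4760, 0.6×350×6848) + 1.0×450×352 = min(1285.2, 1438.1) + 158.4 = 1443.6 kN. φR_n = 0.75 × 1443.6 = 1082.7 kN.
Tension rupture (net): A_n = (228 − 2×29)×8 = 1360 mm² (U = 1.0, A_e = A_n). φR_n = 0.75 × 450 × 1360 = 459.0 kN.
Governing: min(1591.3, 1467.7, 1082.7, 459.0) = 459.0 kN → net-section rupture.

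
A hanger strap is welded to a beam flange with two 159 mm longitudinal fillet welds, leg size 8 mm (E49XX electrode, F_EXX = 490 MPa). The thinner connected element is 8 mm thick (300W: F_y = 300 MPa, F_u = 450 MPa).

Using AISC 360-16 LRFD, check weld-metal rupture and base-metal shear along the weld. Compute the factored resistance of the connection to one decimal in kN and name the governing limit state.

Weld metal: throat = 0.707×8 = 5.656 mm, L = 2×159 = 318 mm. φR_n = 0.75 × 0.6 × 490 × 5.656 × 318 = 396.6 kN.
Base metal shear (8 mm plate): yield φR_n = 1.0×0.6×300×8×318 = 457.9 kN; rupture φR_n = 0.75×0.6×450×8×318 = 515.2 kN; take 457.9 kN (yield).
Governing: min(396.6, 457.9) = 396.6 kN → weld metal.

396.6 kN (weld metal governs)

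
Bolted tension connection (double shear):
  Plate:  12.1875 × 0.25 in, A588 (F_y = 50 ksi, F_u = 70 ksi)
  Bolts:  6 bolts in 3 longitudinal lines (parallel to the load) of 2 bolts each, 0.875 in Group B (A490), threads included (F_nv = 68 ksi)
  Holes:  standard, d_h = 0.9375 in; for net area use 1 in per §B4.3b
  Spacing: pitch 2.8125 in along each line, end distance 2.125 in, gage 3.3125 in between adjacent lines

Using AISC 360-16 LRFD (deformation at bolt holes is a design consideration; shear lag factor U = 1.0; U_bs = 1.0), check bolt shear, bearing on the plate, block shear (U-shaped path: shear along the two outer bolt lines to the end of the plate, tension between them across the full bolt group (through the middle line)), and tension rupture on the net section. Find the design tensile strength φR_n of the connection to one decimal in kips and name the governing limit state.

114.8 kips (block shear governs)

Bolt shear: A_b = π(0.875)²/4 = 0.60132 in². φR_n = 0.75 × 68 × 0.60132 × 6 × 2 = 368.0 kips.
Bearing (0.25 in plate, F_u = 70 ksi): end bolts L_c = 2.125 − 0.9375/2 = 1.65625, R_n = min(1.2×1.65625×0.25×70, 2.4×0.875×0.25×70) = 34.781 kips/bolt; interior L_c = 2.8125 − 0.9375 = 1.875, R_n = 36.75 kips/bolt. φR_n = 0.75 × (3×34.781 + 3×36.75) = 160.9 kips.
Block shear: shear path 2×[2.125+1×2.8125] = 2×4.9375 in, A_gv = 2.4688, A_nv = 2×(4.9375 − 1.5×1)×0.25 = 1.7188 in²; tension across gage: (6.625 − 2×1)×0.25 = 1.1563 in². R_n = min(0.6×70×1.7188, 0.6×50×2.4688) + 1.0×70×1.1563 = min(72.19, 74.064) + 80.941 = 153.13 kips. φR_n = 0.75 × 153.13 = 114.8 kips.
Tension rupture (net): A_n = (12.1875 − 3×1)×0.25 = 2.2969 in² (U = 1.0, A_e = A_n). φR_n = 0.75 × 70 × 2.2969 = 120.6 kips.
Governing: min(368.0, 160.9, 114.8, 120.6) = 114.8 kips → block shear.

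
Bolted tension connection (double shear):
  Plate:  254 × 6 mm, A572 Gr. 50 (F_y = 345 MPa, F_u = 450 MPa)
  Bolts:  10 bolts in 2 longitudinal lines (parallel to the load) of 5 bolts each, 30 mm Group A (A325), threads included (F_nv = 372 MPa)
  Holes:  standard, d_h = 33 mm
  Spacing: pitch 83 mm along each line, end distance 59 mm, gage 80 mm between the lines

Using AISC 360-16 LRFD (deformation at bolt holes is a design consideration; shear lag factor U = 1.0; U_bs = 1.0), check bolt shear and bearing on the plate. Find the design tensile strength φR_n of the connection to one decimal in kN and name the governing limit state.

1178.6 kN (bearing governs)

Bolt shear: A_b = π(30)²/4 = 706.86 mm². φR_n = 0.75 × 372 × 706.86 × 10 × 2 = 3944.3 kN.
Bearing (6 mm plate, F_u = 450 MPa): end bolts L_c = 59 − 33/2 = 42.5, R_n = min(1.2×42.5×6×450, 2.4×30×6×450) = 137.7 kN/bolt; interior L_c = 83 − 33 = 50, R_n = 162 kN/bolt. φR_n = 0.75 × (2×137.7 + 8×162) = 1178.6 kN.
Governing: min(3944.3, 1178.6) = 1178.6 kN → bearing.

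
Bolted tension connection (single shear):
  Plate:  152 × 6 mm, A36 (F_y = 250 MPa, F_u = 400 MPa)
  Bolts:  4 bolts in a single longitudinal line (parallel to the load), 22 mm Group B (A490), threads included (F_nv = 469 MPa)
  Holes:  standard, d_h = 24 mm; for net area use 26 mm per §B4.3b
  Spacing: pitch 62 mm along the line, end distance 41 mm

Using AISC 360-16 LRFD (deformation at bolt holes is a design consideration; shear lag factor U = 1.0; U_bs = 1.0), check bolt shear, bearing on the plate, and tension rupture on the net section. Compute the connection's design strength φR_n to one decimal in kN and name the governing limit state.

226.8 kN (net-section rupture governs)

Bolt shear: A_b = π(22)²/4 = 380.13 mm². φR_n = 0.75 × 469 × 380.13 × 4 × 1 = 534.8 kN.
Bearing (6 mm plate, F_u = 400 MPa): end bolts L_c = 41 − 24/2 = 29, R_n = min(1.2×29×6×400, 2.4×22×6×400) = 83.52 kN/bolt; interior L_c = 62 − 24 = 38, R_n = 109.44 kN/bolt. φR_n = 0.75 × (1×83.52 + 3×109.44) = 308.9 kN.
Tension rupture (net): A_n = (152 − 1×26)×6 = 756 mm² (U = 1.0, A_e = A_n). φR_n = 0.75 × 400 × 756 = 226.8 kN.
Governing: min(534.8, 308.9, 226.8) = 226.8 kN → net-section rupture.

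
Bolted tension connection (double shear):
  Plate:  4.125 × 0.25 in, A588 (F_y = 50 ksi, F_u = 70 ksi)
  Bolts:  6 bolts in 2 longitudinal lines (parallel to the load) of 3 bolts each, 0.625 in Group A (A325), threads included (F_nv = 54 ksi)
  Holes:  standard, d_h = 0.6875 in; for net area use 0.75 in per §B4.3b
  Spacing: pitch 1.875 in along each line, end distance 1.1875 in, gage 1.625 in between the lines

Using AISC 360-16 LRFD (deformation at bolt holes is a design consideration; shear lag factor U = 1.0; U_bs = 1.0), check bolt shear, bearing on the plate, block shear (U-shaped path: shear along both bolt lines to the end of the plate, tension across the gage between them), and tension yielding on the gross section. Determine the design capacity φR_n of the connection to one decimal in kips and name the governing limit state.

46.4 kips (gross-section yield governs)

Bolt shear: A_b = π(0.625)²/4 = 0.3068 in². φR_n = 0.75 × 54 × 0.3068 × 6 × 2 = 149.1 kips.
Bearing (0.25 in plate, F_u = 70 ksi): end bolts L_c = 1.1875 − 0.6875/2 = 0.84375, R_n = min(1.2×0.84375×0.25×70, 2.4×0.625×0.25×70) = 17.719 kips/bolt; interior L_c = 1.875 − 0.6875 = 1.1875, R_n = 24.938 kips/bolt. φR_n = 0.75 × (2×17.719 + 4×24.938) = 101.4 kips.
Block shear: shear path 2×[1.1875+2×1.875] = 2×4.9375 in, A_gv = 2.4688, A_nv = 2×(4.9375 − 2.5×0.75)×0.25 = 1.5313 in²; tension across gage: (1.625 − 1×0.75)×0.25 = 0.21875 in². R_n = min(0.6×70×1.5313, 0.6×50×2.4688) + 1.0×70×0.21875 = min(64.315, 74.064) + 15.313 = 79.628 kips. φR_n = 0.75 × 79.628 = 59.7 kips.
Tension yield (gross): A_g = 4.125×0.25 = 1.0313 in². φR_n = 0.90 × 50 × 1.0313 = 46.4 kips.
Governing: min(149.1, 101.4, 59.7, 46.4) = 46.4 kips → gross-section yield.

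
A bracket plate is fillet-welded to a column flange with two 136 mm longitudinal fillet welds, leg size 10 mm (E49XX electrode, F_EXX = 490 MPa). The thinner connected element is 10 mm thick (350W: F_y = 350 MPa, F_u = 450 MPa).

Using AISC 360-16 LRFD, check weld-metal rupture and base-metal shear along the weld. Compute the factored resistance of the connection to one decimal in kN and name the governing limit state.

424.0 kN (weld metal governs)

Weld metal: throat = 0.707×10 = 7.07 mm, L = 2×136 = 272 mm. φR_n = 0.75 × 0.6 × 490 × 7.07 × 272 = 424.0 kN.
Base metal shear (10 mm plate): yield φR_n = 1.0×0.6×350×10×272 = 571.2 kN; rupture φR_n = 0.75×0.6×450×10×272 = 550.8 kN; take 550.8 kN (rupture).
Governing: min(424.0, 550.8) = 424.0 kN → weld metal.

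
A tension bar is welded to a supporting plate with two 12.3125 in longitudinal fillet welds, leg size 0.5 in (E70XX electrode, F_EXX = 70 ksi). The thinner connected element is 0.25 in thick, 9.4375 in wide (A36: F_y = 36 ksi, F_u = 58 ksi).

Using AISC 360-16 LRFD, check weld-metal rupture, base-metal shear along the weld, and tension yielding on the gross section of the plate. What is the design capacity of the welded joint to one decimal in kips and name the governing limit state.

76.4 kips (gross-section yield governs)

Weld metal: throat = 0.707×0.5 = 0.3535 in, L = 2×12.3125 = 24.625 in. φR_n = 0.75 × 0.6 × 70 × 0.3535 × 24.625 = 274.2 kips.
Base metal shear (0.25 in plate): yield φR_n = 1.0×0.6×36×0.25×24.625 = 133.0 kips; rupture φR_n = 0.75×0.6×58×0.25×24.625 = 160.7 kips; take 133.0 kips (yield).
Tension yield (gross): A_g = 9.4375×0.25 = 2.3594 in². φR_n = 0.90 × 36 × 2.3594 = 76.4 kips.
Governing: min(274.2, 133.0, 76.4) = 76.4 kips → gross-section yield.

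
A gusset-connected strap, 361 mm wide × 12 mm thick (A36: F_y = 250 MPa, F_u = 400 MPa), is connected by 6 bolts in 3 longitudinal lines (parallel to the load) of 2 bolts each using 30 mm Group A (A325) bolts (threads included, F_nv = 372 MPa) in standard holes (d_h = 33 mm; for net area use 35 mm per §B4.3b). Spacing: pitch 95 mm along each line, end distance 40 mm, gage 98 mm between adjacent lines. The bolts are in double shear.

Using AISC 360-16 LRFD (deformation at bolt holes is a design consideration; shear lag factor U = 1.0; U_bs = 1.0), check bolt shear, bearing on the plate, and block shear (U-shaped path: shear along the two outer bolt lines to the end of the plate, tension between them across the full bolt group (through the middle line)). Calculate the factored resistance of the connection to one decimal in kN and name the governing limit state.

Bolt shear: A_b = π(30)²/4 = 706.86 mm². φR_n = 0.75 × 372 × 706.86 × 6 × 2 = 2366.6 kN.
Bearing (12 mm plate, F_u = 400 MPa): end bolts L_c = 40 − 33/2 = 23.5, R_n = min(1.2×23.5×12×400, 2.4×30×12×400) = 135.36 kN/bolt; interior L_c = 95 − 33 = 62, R_n = 345.6 kN/bolt. φR_n = 0.75 × (3×135.36 + 3×345.6) = 1082.2 kN.
Block shear: shear path 2×[40+1×95] = 2×135 mm, A_gv = 3240, A_nv = 2×(135 − 1.5×35)×12 = 1980 mm²; tension across gage: (196 − 2×35)×12 = 1512 mm². R_n = min(0.6×400×1980, 0.6×250×3240) + 1.0×400×1512 = min(475.2, 486) + 604.8 = 1080 kN. φR_n = 0.75 × 1080 = 810.0 kN.
Governing: min(2366.6, 1082.2, 810.0) = 810.0 kN → block shear.

810.0 kN (block shear governs)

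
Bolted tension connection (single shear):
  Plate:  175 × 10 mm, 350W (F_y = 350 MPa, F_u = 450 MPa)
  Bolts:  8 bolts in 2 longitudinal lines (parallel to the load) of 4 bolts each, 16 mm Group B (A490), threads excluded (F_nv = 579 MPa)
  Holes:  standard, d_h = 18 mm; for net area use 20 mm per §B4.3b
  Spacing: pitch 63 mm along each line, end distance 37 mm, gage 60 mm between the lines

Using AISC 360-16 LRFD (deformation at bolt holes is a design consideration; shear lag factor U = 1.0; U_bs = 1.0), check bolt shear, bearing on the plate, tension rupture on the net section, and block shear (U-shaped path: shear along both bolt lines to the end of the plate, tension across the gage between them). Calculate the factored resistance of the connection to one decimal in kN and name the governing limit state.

455.6 kN (net-section rupture governs)

Bolt shear: A_b = π(16)²/4 = 201.06 mm². φR_n = 0.75 × 579 × 201.06 × 8 × 1 = 698.5 kN.
Bearing (10 mm plate, F_u = 450 MPa): end bolts L_c = 37 − 18/2 = 28, R_n = min(1.2×28×10×450, 2.4×16×10×450) = 151.2 kN/bolt; interior L_c = 63 − 18 = 45, R_n = 172.8 kN/bolt. φR_n = 0.75 × (2×151.2 + 6×172.8) = 1004.4 kN.
Tension rupture (net): A_n = (175 − 2×20)×10 = 1350 mm² (U = 1.0, A_e = A_n). φR_n = 0.75 × 450 × 1350 = 455.6 kN.
Block shear: shear path 2×[37+3×63] = 2×226 mm, A_gv = 4520, A_nv = 2×(226 − 3.5×20)×10 = 3120 mm²; tension across gage: (60 − 1×20)×10 = 400 mm². R_n = min(0.6×450×3120, 0.6×350×4520) + 1.0×450×400 = min(842.4, 949.2) + 180 = 1022.4 kN. φR_n = 0.75 × 1022.4 = 766.8 kN.
Governing: min(698.5, 1004.4, 455.6, 766.8) = 455.6 kN → net-section rupture.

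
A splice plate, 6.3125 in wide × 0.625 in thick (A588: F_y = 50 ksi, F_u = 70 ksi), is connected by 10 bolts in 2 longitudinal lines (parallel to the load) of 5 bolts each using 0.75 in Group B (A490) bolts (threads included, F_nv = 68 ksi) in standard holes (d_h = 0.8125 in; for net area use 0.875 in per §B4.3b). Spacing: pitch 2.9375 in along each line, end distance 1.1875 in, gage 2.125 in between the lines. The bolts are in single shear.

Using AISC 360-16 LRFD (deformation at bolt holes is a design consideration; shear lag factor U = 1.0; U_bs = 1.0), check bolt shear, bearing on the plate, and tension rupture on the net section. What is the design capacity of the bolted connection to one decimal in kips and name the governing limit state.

149.7 kips (net-section rupture governs)

Bolt shear: A_b = π(0.75)²/4 = 0.44179 in². φR_n = 0.75 × 68 × 0.44179 × 10 × 1 = 225.3 kips.
Bearing (0.625 in plate, F_u = 70 ksi): end bolts L_c = 1.1875 − 0.8125/2 = 0.78125, R_n = min(1.2×0.78125×0.625×70, 2.4×0.75×0.625×70) = 41.016 kips/bolt; interior L_c = 2.9375 − 0.8125 = 2.125, R_n = 78.75 kips/bolt. φR_n = 0.75 × (2×41.016 + 8×78.75) = 534.0 kips.
Tension rupture (net): A_n = (6.3125 − 2×0.875)×0.625 = 2.8516 in² (U = 1.0, A_e = A_n). φR_n = 0.75 × 70 × 2.8516 = 149.7 kips.
Governing: min(225.3, 534.0, 149.7) = 149.7 kips → net-section rupture.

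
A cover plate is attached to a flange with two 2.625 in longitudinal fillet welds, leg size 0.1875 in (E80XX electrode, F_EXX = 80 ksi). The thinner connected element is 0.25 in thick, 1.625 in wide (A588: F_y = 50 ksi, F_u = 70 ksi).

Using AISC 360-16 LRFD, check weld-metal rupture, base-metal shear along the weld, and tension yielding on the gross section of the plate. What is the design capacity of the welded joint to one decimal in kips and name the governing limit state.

18.3 kips (gross-section yield governs)

Weld metal: throat = 0.707×0.1875 = 0.13256 in, L = 2×2.625 = 5.25 in. φR_n = 0.75 × 0.6 × 80 × 0.13256 × 5.25 = 25.1 kips.
Base metal shear (0.25 in plate): yield φR_n = 1.0×0.6×50×0.25×5.25 = 39.4 kips; rupture φR_n = 0.75×0.6×70×0.25×5.25 = 41.3 kips; take 39.4 kips (yield).
Tension yield (gross): A_g = 1.625×0.25 = 0.40625 in². φR_n = 0.90 × 50 × 0.40625 = 18.3 kips.
Governing: min(25.1, 39.4, 18.3) = 18.3 kips → gross-section yield.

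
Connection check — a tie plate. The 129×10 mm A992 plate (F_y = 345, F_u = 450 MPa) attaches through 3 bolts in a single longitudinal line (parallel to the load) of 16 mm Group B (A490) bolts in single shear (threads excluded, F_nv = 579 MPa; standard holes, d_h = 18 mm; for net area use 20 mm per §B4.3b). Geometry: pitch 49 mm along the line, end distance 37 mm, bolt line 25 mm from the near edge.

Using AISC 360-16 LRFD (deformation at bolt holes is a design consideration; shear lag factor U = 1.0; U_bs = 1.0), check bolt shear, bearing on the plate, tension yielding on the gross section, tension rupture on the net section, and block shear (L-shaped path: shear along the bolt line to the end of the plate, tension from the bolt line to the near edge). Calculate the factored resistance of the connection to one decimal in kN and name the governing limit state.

Bolt shear: A_b = π(16)²/4 = 201.06 mm². φR_n = 0.75 × 579 × 201.06 × 3 × 1 = 261.9 kN.
Bearing (10 mm plate, F_u = 450 MPa): end bolts L_c = 37 − 18/2 = 28, R_n = min(1.2×28×10×450, 2.4×16×10×450) = 151.2 kN/bolt; interior L_c = 49 − 18 = 31, R_n = 167.4 kN/bolt. φR_n = 0.75 × (1×151.2 + 2×167.4) = 364.5 kN.
Tension yield (gross): A_g = 129×10 = 1290 mm². φR_n = 0.90 × 345 × 1290 = 400.5 kN.
Tension rupture (net): A_n = (129 − 1×20)×10 = 1090 mm² (U = 1.0, A_e = A_n). φR_n = 0.75 × 450 × 1090 = 367.9 kN.
Block shear: shear path 1×[37+2×49] = 1×135 mm, A_gv = 1350, A_nv = 1×(135 − 2.5×20)×10 = 850 mm²; tension to near edge: (25 − 0.5×20)×10 = 150 mm². R_n = min(0.6×450×850, 0.6×345×1350) + 1.0×450×150 = min(229.5, 279.45) + 67.5 = 297 kN. φR_n = 0.75 × 297 = 222.8 kN.
Governing: min(261.9, 364.5, 400.5, 367.9, 222.8) = 222.8 kN → block shear.

222.8 kN (block shear governs)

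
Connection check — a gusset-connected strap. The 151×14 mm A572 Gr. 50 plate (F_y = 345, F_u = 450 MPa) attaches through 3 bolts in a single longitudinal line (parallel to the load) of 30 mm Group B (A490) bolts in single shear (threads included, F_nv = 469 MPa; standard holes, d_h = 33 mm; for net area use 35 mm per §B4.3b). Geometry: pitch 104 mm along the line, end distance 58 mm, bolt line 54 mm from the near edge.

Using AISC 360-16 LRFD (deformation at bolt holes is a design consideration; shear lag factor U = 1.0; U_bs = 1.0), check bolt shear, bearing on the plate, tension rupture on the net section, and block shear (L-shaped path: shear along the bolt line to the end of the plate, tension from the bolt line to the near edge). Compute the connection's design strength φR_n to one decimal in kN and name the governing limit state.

Bolt shear: A_b = π(30)²/4 = 706.86 mm². φR_n = 0.75 × 469 × 706.86 × 3 × 1 = 745.9 kN.
Bearing (14 mm plate, F_u = 450 MPa): end bolts L_c = 58 − 33/2 = 41.5, R_n = min(1.2×41.5×14×450, 2.4×30×14×450) = 313.74 kN/bolt; interior L_c = 104 − 33 = 71, R_n = 453.6 kN/bolt. φR_n = 0.75 × (1×313.74 + 2×453.6) = 915.7 kN.
Tension rupture (net): A_n = (151 − 1×35)×14 = 1624 mm² (U = 1.0, A_e = A_n). φR_n = 0.75 × 450 × 1624 = 548.1 kN.
Block shear: shear path 1×[58+2×104] = 1×266 mm, A_gv = 3724, A_nv = 1×(266 − 2.5×35)×14 = 2499 mm²; tension to near edge: (54 − 0.5×35)×14 = 511 mm². R_n = min(0.6×450×2499, 0.6×345×3724) + 1.0×450×511 = min(674.73, 770.87) + 229.95 = 904.68 kN. φR_n = 0.75 × 904.68 = 678.5 kN.
Governing: min(745.9, 915.7, 548.1, 678.5) = 548.1 kN → net-section rupture.

548.1 kN (net-section rupture governs)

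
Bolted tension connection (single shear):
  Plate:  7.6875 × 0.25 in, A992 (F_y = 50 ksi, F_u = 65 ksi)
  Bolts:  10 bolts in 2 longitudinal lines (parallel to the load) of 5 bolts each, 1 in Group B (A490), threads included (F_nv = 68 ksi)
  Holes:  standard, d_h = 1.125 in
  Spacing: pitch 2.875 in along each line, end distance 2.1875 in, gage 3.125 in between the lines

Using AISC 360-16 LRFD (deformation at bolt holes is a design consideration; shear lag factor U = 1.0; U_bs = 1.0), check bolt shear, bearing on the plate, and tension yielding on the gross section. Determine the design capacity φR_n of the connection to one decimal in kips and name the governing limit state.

Bolt shear: A_b = π(1)²/4 = 0.7854 in². φR_n = 0.75 × 68 × 0.7854 × 10 × 1 = 400.6 kips.
Bearing (0.25 in plate, F_u = 65 ksi): end bolts L_c = 2.1875 − 1.125/2 = 1.625, R_n = min(1.2×1.625×0.25×65, 2.4×1×0.25×65) = 31.688 kips/bolt; interior L_c = 2.875 − 1.125 = 1.75, R_n = 34.125 kips/bolt. φR_n = 0.75 × (2×31.688 + 8×34.125) = 252.3 kips.
Tension yield (gross): A_g = 7.6875×0.25 = 1.9219 in². φR_n = 0.90 × 50 × 1.9219 = 86.5 kips.
Governing: min(400.6, 252.3, 86.5) = 86.5 kips → gross-section yield.

86.5 kips (gross-section yield governs)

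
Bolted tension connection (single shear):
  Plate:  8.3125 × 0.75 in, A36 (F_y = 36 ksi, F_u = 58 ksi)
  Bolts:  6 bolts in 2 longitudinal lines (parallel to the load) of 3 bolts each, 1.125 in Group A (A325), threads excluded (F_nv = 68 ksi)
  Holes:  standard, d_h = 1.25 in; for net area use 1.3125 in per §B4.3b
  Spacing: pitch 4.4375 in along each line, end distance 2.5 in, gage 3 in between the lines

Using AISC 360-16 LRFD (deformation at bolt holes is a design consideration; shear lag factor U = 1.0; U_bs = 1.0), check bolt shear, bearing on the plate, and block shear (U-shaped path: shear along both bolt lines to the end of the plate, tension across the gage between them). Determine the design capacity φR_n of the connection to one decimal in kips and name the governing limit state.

304.2 kips (bolt shear governs)

Bolt shear: A_b = π(1.125)²/4 = 0.99402 in². φR_n = 0.75 × 68 × 0.99402 × 6 × 1 = 304.2 kips.
Bearing (0.75 in plate, F_u = 58 ksi): end bolts L_c = 2.5 − 1.25/2 = 1.875, R_n = min(1.2×1.875×0.75×58, 2.4×1.125×0.75×58) = 97.875 kips/bolt; interior L_c = 4.4375 − 1.25 = 3.1875, R_n = 117.45 kips/bolt. φR_n = 0.75 × (2×97.875 + 4×117.45) = 499.2 kips.
Block shear: shear path 2×[2.5+2×4.4375] = 2×11.375 in, A_gv = 17.063, A_nv = 2×(11.375 − 2.5×1.3125)×0.75 = 12.141 in²; tension across gage: (3 − 1×1.3125)×0.75 = 1.2656 in². R_n = min(0.6×58×12.141, 0.6×36×17.063) + 1.0×58×1.2656 = min(422.51, 368.56) + 73.405 = 441.97 kips. φR_n = 0.75 × 441.97 = 331.5 kips.
Governing: min(304.2, 499.2, 331.5) = 304.2 kips → bolt shear.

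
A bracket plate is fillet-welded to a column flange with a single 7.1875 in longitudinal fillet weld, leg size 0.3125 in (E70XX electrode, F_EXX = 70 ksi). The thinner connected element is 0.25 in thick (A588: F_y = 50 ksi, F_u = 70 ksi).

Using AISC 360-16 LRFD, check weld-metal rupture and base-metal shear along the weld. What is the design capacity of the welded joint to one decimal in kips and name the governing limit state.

Weld metal: throat = 0.707×0.3125 = 0.22094 in, L = 7.1875 in. φR_n = 0.75 × 0.6 × 70 × 0.22094 × 7.1875 = 50.0 kips.
Base metal shear (0.25 in plate): yield φR_n = 1.0×0.6×50×0.25×7.1875 = 53.9 kips; rupture φR_n = 0.75×0.6×70×0.25×7.1875 = 56.6 kips; take 53.9 kips (yield).
Governing: min(50.0, 53.9) = 50.0 kips → weld metal.

50.0 kips (weld metal governs)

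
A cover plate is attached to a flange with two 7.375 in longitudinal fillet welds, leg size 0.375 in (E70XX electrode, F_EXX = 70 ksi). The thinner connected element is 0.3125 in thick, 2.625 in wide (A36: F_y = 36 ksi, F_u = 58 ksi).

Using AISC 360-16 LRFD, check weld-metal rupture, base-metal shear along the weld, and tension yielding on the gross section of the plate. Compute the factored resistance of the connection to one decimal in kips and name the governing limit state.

26.6 kips (gross-section yield governs)

Weld metal: throat = 0.707×0.375 = 0.26513 in, L = 2×7.375 = 14.75 in. φR_n = 0.75 × 0.6 × 70 × 0.26513 × 14.75 = 123.2 kips.
Base metal shear (0.3125 in plate): yield φR_n = 1.0×0.6×36×0.3125×14.75 = 99.6 kips; rupture φR_n = 0.75×0.6×58×0.3125×14.75 = 120.3 kips; take 99.6 kips (yield).
Tension yield (gross): A_g = 2.625×0.3125 = 0.82031 in². φR_n = 0.90 × 36 × 0.82031 = 26.6 kips.
Governing: min(123.2, 99.6, 26.6) = 26.6 kips → gross-section yield.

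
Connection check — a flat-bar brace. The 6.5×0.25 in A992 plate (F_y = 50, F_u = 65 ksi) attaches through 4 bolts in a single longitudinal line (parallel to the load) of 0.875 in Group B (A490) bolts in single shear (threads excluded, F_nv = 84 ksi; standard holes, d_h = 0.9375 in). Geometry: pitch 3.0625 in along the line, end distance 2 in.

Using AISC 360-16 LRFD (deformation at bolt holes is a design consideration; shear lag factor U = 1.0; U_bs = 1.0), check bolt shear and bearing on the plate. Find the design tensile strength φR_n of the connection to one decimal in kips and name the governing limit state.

99.2 kips (bearing governs)

Bolt shear: A_b = π(0.875)²/4 = 0.60132 in². φR_n = 0.75 × 84 × 0.60132 × 4 × 1 = 151.5 kips.
Bearing (0.25 in plate, F_u = 65 ksi): end bolts L_c = 2 − 0.9375/2 = 1.53125, R_n = min(1.2×1.53125×0.25×65, 2.4×0.875×0.25×65) = 29.859 kips/bolt; interior L_c = 3.0625 − 0.9375 = 2.125, R_n = 34.125 kips/bolt. φR_n = 0.75 × (1×29.859 + 3×34.125) = 99.2 kips.
Governing: min(151.5, 99.2) = 99.2 kips → bearing.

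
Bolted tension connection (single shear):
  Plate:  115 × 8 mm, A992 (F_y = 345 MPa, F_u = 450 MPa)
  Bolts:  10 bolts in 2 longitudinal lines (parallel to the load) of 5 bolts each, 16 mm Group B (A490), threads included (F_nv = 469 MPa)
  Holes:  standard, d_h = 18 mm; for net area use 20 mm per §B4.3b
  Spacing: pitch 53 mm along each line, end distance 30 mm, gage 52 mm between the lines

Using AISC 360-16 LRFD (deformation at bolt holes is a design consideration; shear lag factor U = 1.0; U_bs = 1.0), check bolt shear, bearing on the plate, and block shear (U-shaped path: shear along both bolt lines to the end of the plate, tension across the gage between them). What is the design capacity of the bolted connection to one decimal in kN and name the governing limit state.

578.9 kN (block shear governs)

Bolt shear: A_b = π(16)²/4 = 201.06 mm². φR_n = 0.75 × 469 × 201.06 × 10 × 1 = 707.2 kN.
Bearing (8 mm plate, F_u = 450 MPa): end bolts L_c = 30 − 18/2 = 21, R_n = min(1.2×21×8×450, 2.4×16×8×450) = 90.72 kN/bolt; interior L_c = 53 − 18 = 35, R_n = 138.24 kN/bolt. φR_n = 0.75 × (2×90.72 + 8×138.24) = 965.5 kN.
Block shear: shear path 2×[30+4×53] = 2×242 mm, A_gv = 3872, A_nv = 2×(242 − 4.5×20)×8 = 2432 mm²; tension across gage: (52 − 1×20)×8 = 256 mm². R_n = min(0.6×450×2432, 0.6×345×3872) + 1.0×450×256 = min(656.64, 801.5) + 115.2 = 771.84 kN. φR_n = 0.75 × 771.84 = 578.9 kN.
Governing: min(707.2, 965.5, 578.9) = 578.9 kN → block shear.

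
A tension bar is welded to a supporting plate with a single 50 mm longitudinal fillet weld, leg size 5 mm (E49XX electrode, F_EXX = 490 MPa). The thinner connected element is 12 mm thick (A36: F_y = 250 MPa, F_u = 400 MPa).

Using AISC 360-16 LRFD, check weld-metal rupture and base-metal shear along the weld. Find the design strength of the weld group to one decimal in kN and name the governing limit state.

Weld metal: throat = 0.707×5 = 3.535 mm, L = 50 mm. φR_n = 0.75 × 0.6 × 490 × 3.535 × 50 = 39.0 kN.
Base metal shear (12 mm plate): yield φR_n = 1.0×0.6×250×12×50 = 90.0 kN; rupture φR_n = 0.75×0.6×400×12×50 = 108.0 kN; take 90.0 kN (yield).
Governing: min(39.0, 90.0) = 39.0 kN → weld metal.

39.0 kN (weld metal governs)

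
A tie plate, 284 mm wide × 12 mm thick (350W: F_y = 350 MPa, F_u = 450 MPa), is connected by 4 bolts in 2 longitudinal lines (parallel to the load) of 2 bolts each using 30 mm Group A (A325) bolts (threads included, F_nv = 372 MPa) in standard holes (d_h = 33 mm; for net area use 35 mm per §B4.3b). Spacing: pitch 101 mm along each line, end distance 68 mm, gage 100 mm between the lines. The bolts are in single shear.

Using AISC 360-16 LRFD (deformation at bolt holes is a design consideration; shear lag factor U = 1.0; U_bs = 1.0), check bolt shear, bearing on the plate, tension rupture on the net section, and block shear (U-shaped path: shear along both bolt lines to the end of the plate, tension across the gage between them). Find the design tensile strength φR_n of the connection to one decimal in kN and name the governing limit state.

788.9 kN (bolt shear governs)

Bolt shear: A_b = π(30)²/4 = 706.86 mm². φR_n = 0.75 × 372 × 706.86 × 4 × 1 = 788.9 kN.
Bearing (12 mm plate, F_u = 450 MPa): end bolts L_c = 68 − 33/2 = 51.5, R_n = min(1.2×51.5×12×450, 2.4×30×12×450) = 333.72 kN/bolt; interior L_c = 101 − 33 = 68, R_n = 388.8 kN/bolt. φR_n = 0.75 × (2×333.72 + 2×388.8) = 1083.8 kN.
Tension rupture (net): A_n = (284 − 2×35)×12 = 2568 mm² (U = 1.0, A_e = A_n). φR_n = 0.75 × 450 × 2568 = 866.7 kN.
Block shear: shear path 2×[68+1×101] = 2×169 mm, A_gv = 4056, A_nv = 2×(169 − 1.5×35)×12 = 2796 mm²; tension across gage: (100 − 1×35)×12 = 780 mm². R_n = min(0.6×450×2796, 0.6×350×4056) + 1.0×450×780 = min(754.92, 851.76) + 351 = 1105.9 kN. φR_n = 0.75 × 1105.9 = 829.4 kN.
Governing: min(788.9, 1083.8, 866.7, 829.4) = 788.9 kN → bolt shear.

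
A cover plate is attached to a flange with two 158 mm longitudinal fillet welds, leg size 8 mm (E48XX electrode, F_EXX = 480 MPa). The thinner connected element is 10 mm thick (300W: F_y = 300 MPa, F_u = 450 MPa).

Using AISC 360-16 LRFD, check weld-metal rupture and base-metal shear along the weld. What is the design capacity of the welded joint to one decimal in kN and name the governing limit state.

Weld metal: throat = 0.707×8 = 5.656 mm, L = 2×158 = 316 mm. φR_n = 0.75 × 0.6 × 480 × 5.656 × 316 = 386.1 kN.
Base metal shear (10 mm plate): yield φR_n = 1.0×0.6×300×10×316 = 568.8 kN; rupture φR_n = 0.75×0.6×450×10×316 = 639.9 kN; take 568.8 kN (yield).
Governing: min(386.1, 568.8) = 386.1 kN → weld metal.

386.1 kN (weld metal governs)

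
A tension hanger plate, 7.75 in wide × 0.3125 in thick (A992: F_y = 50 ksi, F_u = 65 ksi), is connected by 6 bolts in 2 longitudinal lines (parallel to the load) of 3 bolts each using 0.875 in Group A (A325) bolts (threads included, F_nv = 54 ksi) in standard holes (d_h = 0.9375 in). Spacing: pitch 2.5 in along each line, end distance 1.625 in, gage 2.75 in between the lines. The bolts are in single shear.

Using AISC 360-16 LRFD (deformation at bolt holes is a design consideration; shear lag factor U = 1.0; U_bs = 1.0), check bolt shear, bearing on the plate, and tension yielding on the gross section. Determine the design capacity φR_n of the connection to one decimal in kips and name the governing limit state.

Bolt shear: A_b = π(0.875)²/4 = 0.60132 in². φR_n = 0.75 × 54 × 0.60132 × 6 × 1 = 146.1 kips.
Bearing (0.3125 in plate, F_u = 65 ksi): end bolts L_c = 1.625 − 0.9375/2 = 1.15625, R_n = min(1.2×1.15625×0.3125×65, 2.4×0.875×0.3125×65) = 28.184 kips/bolt; interior L_c = 2.5 − 0.9375 = 1.5625, R_n = 38.086 kips/bolt. φR_n = 0.75 × (2×28.184 + 4×38.086) = 156.5 kips.
Tension yield (gross): A_g = 7.75×0.3125 = 2.4219 in². φR_n = 0.90 × 50 × 2.4219 = 109.0 kips.
Governing: min(146.1, 156.5, 109.0) = 109.0 kips → gross-section yield.

109.0 kips (gross-section yield governs)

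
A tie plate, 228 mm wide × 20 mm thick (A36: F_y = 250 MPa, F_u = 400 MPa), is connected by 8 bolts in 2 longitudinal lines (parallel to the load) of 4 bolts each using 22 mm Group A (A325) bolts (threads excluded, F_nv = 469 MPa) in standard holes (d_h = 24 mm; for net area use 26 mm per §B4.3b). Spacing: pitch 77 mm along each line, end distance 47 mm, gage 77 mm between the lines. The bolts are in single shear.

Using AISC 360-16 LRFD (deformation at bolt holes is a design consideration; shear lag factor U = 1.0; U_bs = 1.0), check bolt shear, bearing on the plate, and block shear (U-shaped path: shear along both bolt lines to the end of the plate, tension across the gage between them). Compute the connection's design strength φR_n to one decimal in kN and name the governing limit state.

1069.7 kN (bolt shear governs)

Bolt shear: A_b = π(22)²/4 = 380.13 mm². φR_n = 0.75 × 469 × 380.13 × 8 × 1 = 1069.7 kN.
Bearing (20 mm plate, F_u = 400 MPa): end bolts L_c = 47 − 24/2 = 35, R_n = min(1.2×35×20×400, 2.4×22×20×400) = 336 kN/bolt; interior L_c = 77 − 24 = 53, R_n = 422.4 kN/bolt. φR_n = 0.75 × (2×336 + 6×422.4) = 2404.8 kN.
Block shear: shear path 2×[47+3×77] = 2×278 mm, A_gv = 11120, A_nv = 2×(278 − 3.5×26)×20 = 7480 mm²; tension across gage: (77 − 1×26)×20 = 1020 mm². R_n = min(0.6×400×7480, 0.6×250×11120) + 1.0×400×1020 = min(1795.2, 1668) + 408 = 2076 kN. φR_n = 0.75 × 2076 = 1557.0 kN.
Governing: min(1069.7, 2404.8, 1557.0) = 1069.7 kN → bolt shear.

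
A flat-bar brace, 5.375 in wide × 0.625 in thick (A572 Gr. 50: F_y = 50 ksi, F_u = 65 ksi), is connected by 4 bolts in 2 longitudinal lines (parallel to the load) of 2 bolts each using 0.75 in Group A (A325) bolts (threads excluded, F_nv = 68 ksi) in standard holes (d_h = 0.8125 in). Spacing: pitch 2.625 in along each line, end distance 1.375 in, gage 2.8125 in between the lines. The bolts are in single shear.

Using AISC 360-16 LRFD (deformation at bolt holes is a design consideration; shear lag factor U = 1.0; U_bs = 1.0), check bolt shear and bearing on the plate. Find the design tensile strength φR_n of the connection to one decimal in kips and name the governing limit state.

Bolt shear: A_b = π(0.75)²/4 = 0.44179 in². φR_n = 0.75 × 68 × 0.44179 × 4 × 1 = 90.1 kips.
Bearing (0.625 in plate, F_u = 65 ksi): end bolts L_c = 1.375 − 0.8125/2 = 0.96875, R_n = min(1.2×0.96875×0.625×65, 2.4×0.75×0.625×65) = 47.227 kips/bolt; interior L_c = 2.625 − 0.8125 = 1.8125, R_n = 73.125 kips/bolt. φR_n = 0.75 × (2×47.227 + 2×73.125) = 180.5 kips.
Governing: min(90.1, 180.5) = 90.1 kips → bolt shear.

90.1 kips (bolt shear governs)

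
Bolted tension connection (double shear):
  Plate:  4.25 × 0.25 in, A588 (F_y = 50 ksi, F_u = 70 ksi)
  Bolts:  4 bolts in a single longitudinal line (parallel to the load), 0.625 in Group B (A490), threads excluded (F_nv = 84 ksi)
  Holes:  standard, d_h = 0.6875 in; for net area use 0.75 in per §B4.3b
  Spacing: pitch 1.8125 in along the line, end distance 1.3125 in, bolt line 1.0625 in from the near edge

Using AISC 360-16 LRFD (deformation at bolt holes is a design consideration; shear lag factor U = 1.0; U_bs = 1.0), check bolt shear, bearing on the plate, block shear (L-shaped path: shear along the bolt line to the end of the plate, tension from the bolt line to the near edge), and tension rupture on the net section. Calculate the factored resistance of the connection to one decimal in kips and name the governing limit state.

41.5 kips (block shear governs)

Bolt shear: A_b = π(0.625)²/4 = 0.3068 in². φR_n = 0.75 × 84 × 0.3068 × 4 × 2 = 154.6 kips.
Bearing (0.25 in plate, F_u = 70 ksi): end bolts L_c = 1.3125 − 0.6875/2 = 0.96875, R_n = min(1.2×0.96875×0.25×70, 2.4×0.625×0.25×70) = 20.344 kips/bolt; interior L_c = 1.8125 − 0.6875 = 1.125, R_n = 23.625 kips/bolt. φR_n = 0.75 × (1×20.344 + 3×23.625) = 68.4 kips.
Block shear: shear path 1×[1.3125+3×1.8125] = 1×6.75 in, A_gv = 1.6875, A_nv = 1×(6.75 − 3.5×0.75)×0.25 = 1.0313 in²; tension to near edge: (1.0625 − 0.5×0.75)×0.25 = 0.17188 in². R_n = min(0.6×70×1.0313, 0.6×50×1.6875) + 1.0×70×0.17188 = min(43.315, 50.625) + 12.032 = 55.347 kips. φR_n = 0.75 × 55.347 = 41.5 kips.
Tension rupture (net): A_n = (4.25 − 1×0.75)×0.25 = 0.875 in² (U = 1.0, A_e = A_n). φR_n = 0.75 × 70 × 0.875 = 45.9 kips.
Governing: min(154.6, 68.4, 41.5, 45.9) = 41.5 kips → block shear.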